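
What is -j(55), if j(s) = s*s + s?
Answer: -3080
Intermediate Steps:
j(s) = s + s**2 (j(s) = s**2 + s = s + s**2)
-j(55) = -55*(1 + 55) = -55*56 = -1*3080 = -3080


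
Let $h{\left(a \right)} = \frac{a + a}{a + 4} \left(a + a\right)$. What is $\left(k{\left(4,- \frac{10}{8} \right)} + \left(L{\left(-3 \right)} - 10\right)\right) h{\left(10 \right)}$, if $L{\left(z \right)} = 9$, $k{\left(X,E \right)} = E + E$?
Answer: $-100$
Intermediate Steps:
$k{\left(X,E \right)} = 2 E$
$h{\left(a \right)} = \frac{4 a^{2}}{4 + a}$ ($h{\left(a \right)} = \frac{2 a}{4 + a} 2 a = \frac{4 a^{2}}{4 + a}$)
$\left(k{\left(4,- \frac{10}{8} \right)} + \left(L{\left(-3 \right)} - 10\right)\right) h{\left(10 \right)} = \left(2 \left(- \frac{10}{8}\right) + \left(9 - 10\right)\right) \frac{4 \cdot 10^{2}}{4 + 10} = \left(2 \left(\left(-10\right) \frac{1}{8}\right) + \left(9 - 10\right)\right) 4 \cdot 100 \cdot \frac{1}{14} = \left(2 \left(- \frac{5}{4}\right) - 1\right) 4 \cdot 100 \cdot \frac{1}{14} = \left(- \frac{5}{2} - 1\right) \frac{200}{7} = \left(- \frac{7}{2}\right) \frac{200}{7} = -100$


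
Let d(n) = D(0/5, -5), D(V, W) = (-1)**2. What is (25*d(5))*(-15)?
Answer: -375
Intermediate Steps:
D(V, W) = 1
d(n) = 1
(25*d(5))*(-15) = (25*1)*(-15) = 25*(-15) = -375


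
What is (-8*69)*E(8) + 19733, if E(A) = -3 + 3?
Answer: 19733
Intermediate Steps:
E(A) = 0
(-8*69)*E(8) + 19733 = -8*69*0 + 19733 = -552*0 + 19733 = 0 + 19733 = 19733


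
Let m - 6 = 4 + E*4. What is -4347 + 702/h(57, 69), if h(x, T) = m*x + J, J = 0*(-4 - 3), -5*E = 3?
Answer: -1568682/361 ≈ -4345.4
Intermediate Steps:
E = -⅗ (E = -⅕*3 = -⅗ ≈ -0.60000)
J = 0 (J = 0*(-7) = 0)
m = 38/5 (m = 6 + (4 - ⅗*4) = 6 + (4 - 12/5) = 6 + 8/5 = 38/5 ≈ 7.6000)
h(x, T) = 38*x/5 (h(x, T) = 38*x/5 + 0 = 38*x/5)
-4347 + 702/h(57, 69) = -4347 + 702/(((38/5)*57)) = -4347 + 702/(2166/5) = -4347 + 702*(5/2166) = -4347 + 585/361 = -1568682/361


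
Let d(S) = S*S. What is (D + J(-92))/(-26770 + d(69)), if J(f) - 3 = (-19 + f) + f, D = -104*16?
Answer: 1864/22009 ≈ 0.084693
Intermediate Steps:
d(S) = S**2
D = -1664
J(f) = -16 + 2*f (J(f) = 3 + ((-19 + f) + f) = 3 + (-19 + 2*f) = -16 + 2*f)
(D + J(-92))/(-26770 + d(69)) = (-1664 + (-16 + 2*(-92)))/(-26770 + 69**2) = (-1664 + (-16 - 184))/(-26770 + 4761) = (-1664 - 200)/(-22009) = -1864*(-1/22009) = 1864/22009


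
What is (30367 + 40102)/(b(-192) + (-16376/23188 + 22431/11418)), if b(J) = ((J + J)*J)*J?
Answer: -141344042378/28393115057457 ≈ -0.0049781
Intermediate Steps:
b(J) = 2*J³ (b(J) = ((2*J)*J)*J = (2*J²)*J = 2*J³)
(30367 + 40102)/(b(-192) + (-16376/23188 + 22431/11418)) = (30367 + 40102)/(2*(-192)³ + (-16376/23188 + 22431/11418)) = 70469/(2*(-7077888) + (-16376*1/23188 + 22431*(1/11418))) = 70469/(-14155776 + (-4094/5797 + 7477/3806)) = 70469/(-14155776 + 2523855/2005762) = 70469/(-28393115057457/2005762) = 70469*(-2005762/28393115057457) = -141344042378/28393115057457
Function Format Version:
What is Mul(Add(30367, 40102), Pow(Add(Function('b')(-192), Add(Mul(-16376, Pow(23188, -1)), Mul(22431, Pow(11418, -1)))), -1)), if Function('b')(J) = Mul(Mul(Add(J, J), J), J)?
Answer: Rational(-141344042378, 28393115057457) ≈ -0.0049781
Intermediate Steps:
Function('b')(J) = Mul(2, Pow(J, 3)) (Function('b')(J) = Mul(Mul(Mul(2, J), J), J) = Mul(Mul(2, Pow(J, 2)), J) = Mul(2, Pow(J, 3)))
Mul(Add(30367, 40102), Pow(Add(Function('b')(-192), Add(Mul(-16376, Pow(23188, -1)), Mul(22431, Pow(11418, -1)))), -1)) = Mul(Add(30367, 40102), Pow(Add(Mul(2, Pow(-192, 3)), Add(Mul(-16376, Pow(23188, -1)), Mul(22431, Pow(11418, -1)))), -1)) = Mul(70469, Pow(Add(Mul(2, -7077888), Add(Mul(-16376, Rational(1, 23188)), Mul(22431, Rational(1, 11418)))), -1)) = Mul(70469, Pow(Add(-14155776, Add(Rational(-4094, 5797), Rational(7477, 3806))), -1)) = Mul(70469, Pow(Add(-14155776, Rational(2523855, 2005762)), -1)) = Mul(70469, Pow(Rational(-28393115057457, 2005762), -1)) = Mul(70469, Rational(-2005762, 28393115057457)) = Rational(-141344042378, 28393115057457)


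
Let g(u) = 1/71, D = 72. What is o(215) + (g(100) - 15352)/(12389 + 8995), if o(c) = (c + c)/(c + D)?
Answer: 340026103/435741768 ≈ 0.78034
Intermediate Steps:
g(u) = 1/71
o(c) = 2*c/(72 + c) (o(c) = (c + c)/(c + 72) = (2*c)/(72 + c) = 2*c/(72 + c))
o(215) + (g(100) - 15352)/(12389 + 8995) = 2*215/(72 + 215) + (1/71 - 15352)/(12389 + 8995) = 2*215/287 - 1089991/71/21384 = 2*215*(1/287) - 1089991/71*1/21384 = 430/287 - 1089991/1518264 = 340026103/435741768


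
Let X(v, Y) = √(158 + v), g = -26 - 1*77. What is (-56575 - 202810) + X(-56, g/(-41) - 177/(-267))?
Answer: -259385 + √102 ≈ -2.5938e+5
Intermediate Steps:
g = -103 (g = -26 - 77 = -103)
(-56575 - 202810) + X(-56, g/(-41) - 177/(-267)) = (-56575 - 202810) + √(158 - 56) = -259385 + √102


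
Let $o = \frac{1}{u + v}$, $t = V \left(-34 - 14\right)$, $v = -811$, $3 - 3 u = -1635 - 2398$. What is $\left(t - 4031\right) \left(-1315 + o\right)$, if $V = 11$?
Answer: $\frac{9610107578}{1603} \approx 5.9951 \cdot 10^{6}$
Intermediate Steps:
$u = \frac{4036}{3}$ ($u = 1 - \frac{-1635 - 2398}{3} = 1 - - \frac{4033}{3} = 1 + \frac{4033}{3} = \frac{4036}{3} \approx 1345.3$)
$t = -528$ ($t = 11 \left(-34 - 14\right) = 11 \left(-48\right) = -528$)
$o = \frac{3}{1603}$ ($o = \frac{1}{\frac{4036}{3} - 811} = \frac{1}{\frac{1603}{3}} = \frac{3}{1603} \approx 0.0018715$)
$\left(t - 4031\right) \left(-1315 + o\right) = \left(-528 - 4031\right) \left(-1315 + \frac{3}{1603}\right) = \left(-4559\right) \left(- \frac{2107942}{1603}\right) = \frac{9610107578}{1603}$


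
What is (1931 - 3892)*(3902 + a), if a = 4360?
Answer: -16201782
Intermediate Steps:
(1931 - 3892)*(3902 + a) = (1931 - 3892)*(3902 + 4360) = -1961*8262 = -16201782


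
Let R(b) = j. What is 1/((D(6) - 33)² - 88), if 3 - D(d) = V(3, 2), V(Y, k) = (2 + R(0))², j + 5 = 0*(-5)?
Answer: 1/1433 ≈ 0.00069784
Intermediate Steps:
j = -5 (j = -5 + 0*(-5) = -5 + 0 = -5)
R(b) = -5
V(Y, k) = 9 (V(Y, k) = (2 - 5)² = (-3)² = 9)
D(d) = -6 (D(d) = 3 - 1*9 = 3 - 9 = -6)
1/((D(6) - 33)² - 88) = 1/((-6 - 33)² - 88) = 1/((-39)² - 88) = 1/(1521 - 88) = 1/1433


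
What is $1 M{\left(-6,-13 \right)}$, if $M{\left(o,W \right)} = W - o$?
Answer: $-7$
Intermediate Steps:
$1 M{\left(-6,-13 \right)} = 1 \left(-13 - -6\right) = 1 \left(-13 + 6\right) = 1 \left(-7\right) = -7$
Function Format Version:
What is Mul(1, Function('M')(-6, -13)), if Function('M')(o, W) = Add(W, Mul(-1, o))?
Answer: -7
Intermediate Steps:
Mul(1, Function('M')(-6, -13)) = Mul(1, Add(-13, Mul(-1, -6))) = Mul(1, Add(-13, 6)) = Mul(1, -7) = -7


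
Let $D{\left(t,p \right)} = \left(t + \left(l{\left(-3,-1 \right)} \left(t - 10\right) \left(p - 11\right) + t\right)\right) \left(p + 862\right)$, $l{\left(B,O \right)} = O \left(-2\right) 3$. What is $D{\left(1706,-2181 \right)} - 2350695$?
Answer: $29414488525$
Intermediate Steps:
$l{\left(B,O \right)} = - 6 O$ ($l{\left(B,O \right)} = - 2 O 3 = - 6 O$)
$D{\left(t,p \right)} = \left(862 + p\right) \left(2 t + 6 \left(-11 + p\right) \left(-10 + t\right)\right)$ ($D{\left(t,p \right)} = \left(t + \left(\left(-6\right) \left(-1\right) \left(t - 10\right) \left(p - 11\right) + t\right)\right) \left(p + 862\right) = \left(t + \left(6 \left(-10 + t\right) \left(-11 + p\right) + t\right)\right) \left(862 + p\right) = \left(t + \left(6 \left(-11 + p\right) \left(-10 + t\right) + t\right)\right) \left(862 + p\right) = \left(t + \left(t + 6 \left(-11 + p\right) \left(-10 + t\right)\right)\right) \left(862 + p\right) = \left(2 t + 6 \left(-11 + p\right) \left(-10 + t\right)\right) \left(862 + p\right) = \left(862 + p\right) \left(2 t + 6 \left(-11 + p\right) \left(-10 + t\right)\right)$)
$D{\left(1706,-2181 \right)} - 2350695 = \left(568920 - 94116608 - -111361860 - 60 \left(-2181\right)^{2} + 6 \cdot 1706 \left(-2181\right)^{2} + 5108 \left(-2181\right) 1706\right) - 2350695 = \left(568920 - 94116608 + 111361860 - 285405660 + 6 \cdot 1706 \cdot 4756761 - 19005774888\right) - 2350695 = \left(568920 - 94116608 + 111361860 - 285405660 + 48690205596 - 19005774888\right) - 2350695 = 29416839220 - 2350695 = 29414488525$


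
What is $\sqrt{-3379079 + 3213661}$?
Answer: $i \sqrt{165418} \approx 406.72 i$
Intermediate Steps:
$\sqrt{-3379079 + 3213661} = \sqrt{-165418} = i \sqrt{165418}$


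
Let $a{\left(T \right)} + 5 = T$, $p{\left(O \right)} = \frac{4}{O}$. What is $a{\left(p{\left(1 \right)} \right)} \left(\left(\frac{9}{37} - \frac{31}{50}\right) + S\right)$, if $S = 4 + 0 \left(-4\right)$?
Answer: $- \frac{6703}{1850} \approx -3.6232$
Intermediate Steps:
$a{\left(T \right)} = -5 + T$
$S = 4$ ($S = 4 + 0 = 4$)
$a{\left(p{\left(1 \right)} \right)} \left(\left(\frac{9}{37} - \frac{31}{50}\right) + S\right) = \left(-5 + \frac{4}{1}\right) \left(\left(\frac{9}{37} - \frac{31}{50}\right) + 4\right) = \left(-5 + 4 \cdot 1\right) \left(\left(9 \cdot \frac{1}{37} - \frac{31}{50}\right) + 4\right) = \left(-5 + 4\right) \left(\left(\frac{9}{37} - \frac{31}{50}\right) + 4\right) = - (- \frac{697}{1850} + 4) = \left(-1\right) \frac{6703}{1850} = - \frac{6703}{1850}$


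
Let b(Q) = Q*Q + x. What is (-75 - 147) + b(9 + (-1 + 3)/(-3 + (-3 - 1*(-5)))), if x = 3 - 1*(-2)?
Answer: -168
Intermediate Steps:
x = 5 (x = 3 + 2 = 5)
b(Q) = 5 + Q**2 (b(Q) = Q*Q + 5 = Q**2 + 5 = 5 + Q**2)
(-75 - 147) + b(9 + (-1 + 3)/(-3 + (-3 - 1*(-5)))) = (-75 - 147) + (5 + (9 + (-1 + 3)/(-3 + (-3 - 1*(-5))))**2) = -222 + (5 + (9 + 2/(-3 + (-3 + 5)))**2) = -222 + (5 + (9 + 2/(-3 + 2))**2) = -222 + (5 + (9 + 2/(-1))**2) = -222 + (5 + (9 + 2*(-1))**2) = -222 + (5 + (9 - 2)**2) = -222 + (5 + 7**2) = -222 + (5 + 49) = -222 + 54 = -168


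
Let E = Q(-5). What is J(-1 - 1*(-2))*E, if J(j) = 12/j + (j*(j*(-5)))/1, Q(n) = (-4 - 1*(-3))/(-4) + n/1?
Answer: -133/4 ≈ -33.250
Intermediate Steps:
Q(n) = ¼ + n (Q(n) = (-4 + 3)*(-¼) + n*1 = -1*(-¼) + n = ¼ + n)
E = -19/4 (E = ¼ - 5 = -19/4 ≈ -4.7500)
J(j) = -5*j² + 12/j (J(j) = 12/j + (j*(-5*j))*1 = 12/j - 5*j²*1 = 12/j - 5*j² = -5*j² + 12/j)
J(-1 - 1*(-2))*E = ((12 - 5*(-1 - 1*(-2))³)/(-1 - 1*(-2)))*(-19/4) = ((12 - 5*(-1 + 2)³)/(-1 + 2))*(-19/4) = ((12 - 5*1³)/1)*(-19/4) = (1*(12 - 5*1))*(-19/4) = (1*(12 - 5))*(-19/4) = (1*7)*(-19/4) = 7*(-19/4) = -133/4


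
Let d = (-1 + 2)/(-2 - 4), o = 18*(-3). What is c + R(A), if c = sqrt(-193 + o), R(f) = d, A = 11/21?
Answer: -1/6 + I*sqrt(247) ≈ -0.16667 + 15.716*I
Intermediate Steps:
o = -54
A = 11/21 (A = 11*(1/21) = 11/21 ≈ 0.52381)
d = -1/6 (d = 1/(-6) = 1*(-1/6) = -1/6 ≈ -0.16667)
R(f) = -1/6
c = I*sqrt(247) (c = sqrt(-193 - 54) = sqrt(-247) = I*sqrt(247) ≈ 15.716*I)
c + R(A) = I*sqrt(247) - 1/6 = -1/6 + I*sqrt(247)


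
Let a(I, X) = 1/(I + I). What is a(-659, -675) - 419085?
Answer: -552354031/1318 ≈ -4.1909e+5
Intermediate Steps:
a(I, X) = 1/(2*I)
a(-659, -675) - 419085 = (½)/(-659) - 419085 = (½)*(-1/659) - 419085 = -1/1318 - 419085 = -552354031/1318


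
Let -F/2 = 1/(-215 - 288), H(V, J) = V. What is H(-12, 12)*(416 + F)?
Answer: -2511000/503 ≈ -4992.0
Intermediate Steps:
F = 2/503 (F = -2/(-215 - 288) = -2/(-503) = -2*(-1/503) = 2/503 ≈ 0.0039761)
H(-12, 12)*(416 + F) = -12*(416 + 2/503) = -12*209250/503 = -2511000/503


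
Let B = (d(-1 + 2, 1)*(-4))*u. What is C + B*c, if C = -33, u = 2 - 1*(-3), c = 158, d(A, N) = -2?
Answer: 6287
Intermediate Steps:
u = 5 (u = 2 + 3 = 5)
B = 40 (B = -2*(-4)*5 = 8*5 = 40)
C + B*c = -33 + 40*158 = -33 + 6320 = 6287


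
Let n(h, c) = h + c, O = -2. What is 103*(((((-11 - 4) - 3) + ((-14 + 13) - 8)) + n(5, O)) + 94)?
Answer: 7210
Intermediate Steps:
n(h, c) = c + h
103*(((((-11 - 4) - 3) + ((-14 + 13) - 8)) + n(5, O)) + 94) = 103*(((((-11 - 4) - 3) + ((-14 + 13) - 8)) + (-2 + 5)) + 94) = 103*((((-15 - 3) + (-1 - 8)) + 3) + 94) = 103*(((-18 - 9) + 3) + 94) = 103*((-27 + 3) + 94) = 103*(-24 + 94) = 103*70 = 7210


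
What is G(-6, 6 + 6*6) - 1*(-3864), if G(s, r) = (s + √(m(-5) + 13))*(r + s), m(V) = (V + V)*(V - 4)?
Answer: 3648 + 36*√103 ≈ 4013.4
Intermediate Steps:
m(V) = 2*V*(-4 + V) (m(V) = (2*V)*(-4 + V) = 2*V*(-4 + V))
G(s, r) = (r + s)*(s + √103) (G(s, r) = (s + √(2*(-5)*(-4 - 5) + 13))*(r + s) = (s + √(2*(-5)*(-9) + 13))*(r + s) = (s + √(90 + 13))*(r + s) = (s + √103)*(r + s) = (r + s)*(s + √103))
G(-6, 6 + 6*6) - 1*(-3864) = ((-6)² + (6 + 6*6)*(-6) + (6 + 6*6)*√103 - 6*√103) - 1*(-3864) = (36 + (6 + 36)*(-6) + (6 + 36)*√103 - 6*√103) + 3864 = (36 + 42*(-6) + 42*√103 - 6*√103) + 3864 = (36 - 252 + 42*√103 - 6*√103) + 3864 = (-216 + 36*√103) + 3864 = 3648 + 36*√103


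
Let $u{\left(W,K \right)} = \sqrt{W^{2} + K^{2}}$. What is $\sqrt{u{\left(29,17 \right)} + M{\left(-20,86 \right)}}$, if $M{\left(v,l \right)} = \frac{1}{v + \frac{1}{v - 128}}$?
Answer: $\frac{\sqrt{-48692 + 974169 \sqrt{1130}}}{987} \approx 5.7936$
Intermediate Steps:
$u{\left(W,K \right)} = \sqrt{K^{2} + W^{2}}$
$M{\left(v,l \right)} = \frac{1}{v + \frac{1}{-128 + v}}$
$\sqrt{u{\left(29,17 \right)} + M{\left(-20,86 \right)}} = \sqrt{\sqrt{17^{2} + 29^{2}} + \frac{-128 - 20}{1 + \left(-20\right)^{2} - -2560}} = \sqrt{\sqrt{289 + 841} + \frac{1}{1 + 400 + 2560} \left(-148\right)} = \sqrt{\sqrt{1130} + \frac{1}{2961} \left(-148\right)} = \sqrt{\sqrt{1130} - \frac{148}{2961}} = \sqrt{- \frac{148}{2961} + \sqrt{1130}}$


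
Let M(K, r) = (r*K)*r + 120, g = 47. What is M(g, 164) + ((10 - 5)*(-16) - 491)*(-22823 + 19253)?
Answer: 3302702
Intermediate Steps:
M(K, r) = 120 + K*r² (M(K, r) = (K*r)*r + 120 = K*r² + 120 = 120 + K*r²)
M(g, 164) + ((10 - 5)*(-16) - 491)*(-22823 + 19253) = (120 + 47*164²) + ((10 - 5)*(-16) - 491)*(-22823 + 19253) = (120 + 47*26896) + (5*(-16) - 491)*(-3570) = (120 + 1264112) + (-80 - 491)*(-3570) = 1264232 - 571*(-3570) = 1264232 + 2038470 = 3302702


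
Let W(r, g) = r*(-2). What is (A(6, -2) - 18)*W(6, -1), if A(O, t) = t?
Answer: 240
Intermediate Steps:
W(r, g) = -2*r
(A(6, -2) - 18)*W(6, -1) = (-2 - 18)*(-2*6) = -20*(-12) = 240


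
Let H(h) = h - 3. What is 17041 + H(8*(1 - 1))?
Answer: 17038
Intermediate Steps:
H(h) = -3 + h
17041 + H(8*(1 - 1)) = 17041 + (-3 + 8*(1 - 1)) = 17041 + (-3 + 8*0) = 17041 + (-3 + 0) = 17041 - 3 = 17038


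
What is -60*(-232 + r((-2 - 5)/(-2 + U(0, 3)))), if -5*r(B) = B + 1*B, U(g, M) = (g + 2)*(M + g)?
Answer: 13878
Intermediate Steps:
U(g, M) = (2 + g)*(M + g)
r(B) = -2*B/5 (r(B) = -(B + 1*B)/5 = -(B + B)/5 = -2*B/5)
-60*(-232 + r((-2 - 5)/(-2 + U(0, 3)))) = -60*(-232 - 2*(-2 - 5)/(5*(-2 + (0² + 2*3 + 2*0 + 3*0)))) = -60*(-232 - (-14)/(5*(-2 + (0 + 6 + 0 + 0)))) = -60*(-232 - (-14)/(5*(-2 + 6))) = -60*(-232 - (-14)/(5*4)) = -60*(-232 - ⅖*(-7/4)) = -60*(-232 + 7/10) = -60*(-2313/10) = 13878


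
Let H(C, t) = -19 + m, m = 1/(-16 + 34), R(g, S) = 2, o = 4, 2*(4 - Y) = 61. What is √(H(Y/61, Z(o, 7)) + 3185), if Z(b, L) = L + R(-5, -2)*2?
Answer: √113978/6 ≈ 56.268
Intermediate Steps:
Y = -53/2 (Y = 4 - ½*61 = 4 - 61/2 = -53/2 ≈ -26.500)
Z(b, L) = 4 + L (Z(b, L) = L + 2*2 = L + 4 = 4 + L)
m = 1/18 ≈ 0.055556
H(C, t) = -341/18 (H(C, t) = -19 + 1/18 = -341/18)
√(H(Y/61, Z(o, 7)) + 3185) = √(-341/18 + 3185) = √(56989/18) = √113978/6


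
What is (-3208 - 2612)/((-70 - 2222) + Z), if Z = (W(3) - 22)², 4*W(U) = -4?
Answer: 5820/1763 ≈ 3.3012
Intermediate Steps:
W(U) = -1 (W(U) = (¼)*(-4) = -1)
Z = 529 (Z = (-1 - 22)² = (-23)² = 529)
(-3208 - 2612)/((-70 - 2222) + Z) = (-3208 - 2612)/((-70 - 2222) + 529) = -5820/(-2292 + 529) = -5820/(-1763) = -5820*(-1/1763) = 5820/1763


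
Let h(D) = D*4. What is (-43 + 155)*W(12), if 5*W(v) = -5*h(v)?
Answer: -5376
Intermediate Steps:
h(D) = 4*D
W(v) = -4*v (W(v) = (-20*v)/5 = -4*v)
(-43 + 155)*W(12) = (-43 + 155)*(-4*12) = 112*(-48) = -5376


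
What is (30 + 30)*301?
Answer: 18060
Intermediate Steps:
(30 + 30)*301 = 60*301 = 18060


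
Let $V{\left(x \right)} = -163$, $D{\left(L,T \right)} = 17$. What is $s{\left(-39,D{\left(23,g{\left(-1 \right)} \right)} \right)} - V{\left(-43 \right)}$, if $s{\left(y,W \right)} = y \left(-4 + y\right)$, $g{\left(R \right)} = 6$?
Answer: $1840$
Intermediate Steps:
$s{\left(-39,D{\left(23,g{\left(-1 \right)} \right)} \right)} - V{\left(-43 \right)} = - 39 \left(-4 - 39\right) - -163 = \left(-39\right) \left(-43\right) + 163 = 1677 + 163 = 1840$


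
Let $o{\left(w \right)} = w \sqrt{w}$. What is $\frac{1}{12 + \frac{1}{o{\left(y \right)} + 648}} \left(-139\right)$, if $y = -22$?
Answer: $- \frac{65295528}{5637731} + \frac{278 i \sqrt{22}}{5637731} \approx -11.582 + 0.00023129 i$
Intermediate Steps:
$o{\left(w \right)} = w^{\frac{3}{2}}$
$\frac{1}{12 + \frac{1}{o{\left(y \right)} + 648}} \left(-139\right) = \frac{1}{12 + \frac{1}{\left(-22\right)^{\frac{3}{2}} + 648}} \left(-139\right) = \frac{1}{12 + \frac{1}{- 22 i \sqrt{22} + 648}} \left(-139\right) = \frac{1}{12 + \frac{1}{648 - 22 i \sqrt{22}}} \left(-139\right) = - \frac{139}{12 + \frac{1}{648 - 22 i \sqrt{22}}}$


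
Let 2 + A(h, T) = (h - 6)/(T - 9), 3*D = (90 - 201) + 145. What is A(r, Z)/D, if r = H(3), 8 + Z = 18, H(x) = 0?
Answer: -12/17 ≈ -0.70588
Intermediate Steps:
Z = 10 (Z = -8 + 18 = 10)
r = 0
D = 34/3 (D = ((90 - 201) + 145)/3 = (-111 + 145)/3 = (⅓)*34 = 34/3 ≈ 11.333)
A(h, T) = -2 + (-6 + h)/(-9 + T) (A(h, T) = -2 + (h - 6)/(T - 9) = -2 + (-6 + h)/(-9 + T))
A(r, Z)/D = ((12 + 0 - 2*10)/(-9 + 10))/(34/3) = ((12 + 0 - 20)/1)*(3/34) = (1*(-8))*(3/34) = -8*3/34 = -12/17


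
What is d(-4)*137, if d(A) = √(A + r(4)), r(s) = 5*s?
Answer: 548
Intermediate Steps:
d(A) = √(20 + A) (d(A) = √(A + 5*4) = √(A + 20) = √(20 + A))
d(-4)*137 = √(20 - 4)*137 = √16*137 = 4*137 = 548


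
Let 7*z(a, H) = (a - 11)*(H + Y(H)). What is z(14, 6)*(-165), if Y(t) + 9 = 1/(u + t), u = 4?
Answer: 2871/14 ≈ 205.07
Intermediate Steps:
Y(t) = -9 + 1/(4 + t)
z(a, H) = (-11 + a)*(H + (-35 - 9*H)/(4 + H))/7 (z(a, H) = ((a - 11)*(H + (-35 - 9*H)/(4 + H)))/7 = ((-11 + a)*(H + (-35 - 9*H)/(4 + H)))/7 = (-11 + a)*(H + (-35 - 9*H)/(4 + H))/7)
z(14, 6)*(-165) = ((385 + 99*6 - 1*14*(35 + 9*6) + 6*(-11 + 14)*(4 + 6))/(7*(4 + 6)))*(-165) = ((1/7)*(385 + 594 - 1*14*(35 + 54) + 6*3*10)/10)*(-165) = ((1/7)*(1/10)*(385 + 594 - 1*14*89 + 180))*(-165) = ((1/7)*(1/10)*(385 + 594 - 1246 + 180))*(-165) = ((1/7)*(1/10)*(-87))*(-165) = -87/70*(-165) = 2871/14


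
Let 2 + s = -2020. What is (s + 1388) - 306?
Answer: -940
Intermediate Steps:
s = -2022 (s = -2 - 2020 = -2022)
(s + 1388) - 306 = (-2022 + 1388) - 306 = -634 - 306 = -940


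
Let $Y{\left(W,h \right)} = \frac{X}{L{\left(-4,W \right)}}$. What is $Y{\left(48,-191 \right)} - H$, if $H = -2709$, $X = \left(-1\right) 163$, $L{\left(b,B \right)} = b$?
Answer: $\frac{10999}{4} \approx 2749.8$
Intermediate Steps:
$X = -163$
$Y{\left(W,h \right)} = \frac{163}{4}$ ($Y{\left(W,h \right)} = - \frac{163}{-4} = \left(-163\right) \left(- \frac{1}{4}\right) = \frac{163}{4}$)
$Y{\left(48,-191 \right)} - H = \frac{163}{4} - -2709 = \frac{163}{4} + 2709 = \frac{10999}{4}$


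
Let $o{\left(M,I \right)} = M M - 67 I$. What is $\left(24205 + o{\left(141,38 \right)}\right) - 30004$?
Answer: $11536$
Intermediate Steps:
$o{\left(M,I \right)} = M^{2} - 67 I$
$\left(24205 + o{\left(141,38 \right)}\right) - 30004 = \left(24205 + \left(141^{2} - 2546\right)\right) - 30004 = \left(24205 + \left(19881 - 2546\right)\right) - 30004 = \left(24205 + 17335\right) - 30004 = 41540 - 30004 = 11536$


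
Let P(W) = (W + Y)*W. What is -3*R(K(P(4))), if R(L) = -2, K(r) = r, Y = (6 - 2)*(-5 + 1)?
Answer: 6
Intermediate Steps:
Y = -16 (Y = 4*(-4) = -16)
P(W) = W*(-16 + W) (P(W) = (W - 16)*W = (-16 + W)*W = W*(-16 + W))
-3*R(K(P(4))) = -3*(-2) = 6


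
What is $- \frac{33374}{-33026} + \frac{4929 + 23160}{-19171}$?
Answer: $- \frac{143927180}{316570723} \approx -0.45464$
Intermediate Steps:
$- \frac{33374}{-33026} + \frac{4929 + 23160}{-19171} = \left(-33374\right) \left(- \frac{1}{33026}\right) + 28089 \left(- \frac{1}{19171}\right) = \frac{16687}{16513} - \frac{28089}{19171} = - \frac{143927180}{316570723}$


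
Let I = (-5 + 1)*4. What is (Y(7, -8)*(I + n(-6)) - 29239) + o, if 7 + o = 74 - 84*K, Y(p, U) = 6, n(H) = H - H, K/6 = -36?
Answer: -11124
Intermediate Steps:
K = -216 (K = 6*(-36) = -216)
n(H) = 0
o = 18211 (o = -7 + (74 - 84*(-216)) = -7 + (74 + 18144) = -7 + 18218 = 18211)
I = -16 (I = -4*4 = -16)
(Y(7, -8)*(I + n(-6)) - 29239) + o = (6*(-16 + 0) - 29239) + 18211 = (6*(-16) - 29239) + 18211 = (-96 - 29239) + 18211 = -29335 + 18211 = -11124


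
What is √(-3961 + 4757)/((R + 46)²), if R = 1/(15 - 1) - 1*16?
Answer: 392*√199/177241 ≈ 0.031200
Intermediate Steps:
R = -223/14 (R = 1/14 - 16 = -223/14 ≈ -15.929)
√(-3961 + 4757)/((R + 46)²) = √(-3961 + 4757)/((-223/14 + 46)²) = √796/((421/14)²) = (2*√199)/(177241/196) = (2*√199)*(196/177241) = 392*√199/177241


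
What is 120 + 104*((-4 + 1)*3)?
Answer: -816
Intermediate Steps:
120 + 104*((-4 + 1)*3) = 120 + 104*(-3*3) = 120 + 104*(-9) = 120 - 936 = -816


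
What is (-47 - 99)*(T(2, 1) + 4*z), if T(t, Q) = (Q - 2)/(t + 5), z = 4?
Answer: -16206/7 ≈ -2315.1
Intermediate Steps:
T(t, Q) = (-2 + Q)/(5 + t)
(-47 - 99)*(T(2, 1) + 4*z) = (-47 - 99)*((-2 + 1)/(5 + 2) + 4*4) = -146*(-1/7 + 16) = -146*((⅐)*(-1) + 16) = -146*(-⅐ + 16) = -146*111/7 = -16206/7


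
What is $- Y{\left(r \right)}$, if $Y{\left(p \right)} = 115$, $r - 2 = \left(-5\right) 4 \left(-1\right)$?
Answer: $-115$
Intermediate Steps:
$r = 22$ ($r = 2 + \left(-5\right) 4 \left(-1\right) = 2 - -20 = 2 + 20 = 22$)
$- Y{\left(r \right)} = \left(-1\right) 115 = -115$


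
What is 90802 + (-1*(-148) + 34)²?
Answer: 123926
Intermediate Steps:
90802 + (-1*(-148) + 34)² = 90802 + (148 + 34)² = 90802 + 182² = 90802 + 33124 = 123926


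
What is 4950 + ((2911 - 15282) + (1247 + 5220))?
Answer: -954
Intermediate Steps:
4950 + ((2911 - 15282) + (1247 + 5220)) = 4950 + (-12371 + 6467) = 4950 - 5904 = -954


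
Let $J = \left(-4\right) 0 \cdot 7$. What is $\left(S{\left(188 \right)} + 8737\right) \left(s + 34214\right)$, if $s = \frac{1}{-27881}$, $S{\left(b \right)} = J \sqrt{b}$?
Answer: $\frac{8334403696821}{27881} \approx 2.9893 \cdot 10^{8}$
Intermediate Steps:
$J = 0$ ($J = 0 \cdot 7 = 0$)
$S{\left(b \right)} = 0$ ($S{\left(b \right)} = 0 \sqrt{b} = 0$)
$s = - \frac{1}{27881} \approx -3.5867 \cdot 10^{-5}$
$\left(S{\left(188 \right)} + 8737\right) \left(s + 34214\right) = \left(0 + 8737\right) \left(- \frac{1}{27881} + 34214\right) = 8737 \cdot \frac{953920533}{27881} = \frac{8334403696821}{27881}$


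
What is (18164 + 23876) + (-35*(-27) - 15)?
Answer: 42970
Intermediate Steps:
(18164 + 23876) + (-35*(-27) - 15) = 42040 + (945 - 15) = 42040 + 930 = 42970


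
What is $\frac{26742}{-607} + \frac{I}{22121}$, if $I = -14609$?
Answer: $- \frac{600427445}{13427447} \approx -44.716$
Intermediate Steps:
$\frac{26742}{-607} + \frac{I}{22121} = \frac{26742}{-607} - \frac{14609}{22121} = 26742 \left(- \frac{1}{607}\right) - \frac{14609}{22121} = - \frac{26742}{607} - \frac{14609}{22121} = - \frac{600427445}{13427447}$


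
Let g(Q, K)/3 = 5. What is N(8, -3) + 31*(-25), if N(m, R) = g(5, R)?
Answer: -760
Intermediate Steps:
g(Q, K) = 15 (g(Q, K) = 3*5 = 15)
N(m, R) = 15
N(8, -3) + 31*(-25) = 15 + 31*(-25) = 15 - 775 = -760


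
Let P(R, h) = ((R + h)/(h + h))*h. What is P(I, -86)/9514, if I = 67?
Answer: -19/19028 ≈ -0.00099853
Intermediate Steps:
P(R, h) = R/2 + h/2 (P(R, h) = ((R + h)/((2*h)))*h = ((R + h)*(1/(2*h)))*h = ((R + h)/(2*h))*h = R/2 + h/2)
P(I, -86)/9514 = ((½)*67 + (½)*(-86))/9514 = (67/2 - 43)*(1/9514) = -19/2*1/9514 = -19/19028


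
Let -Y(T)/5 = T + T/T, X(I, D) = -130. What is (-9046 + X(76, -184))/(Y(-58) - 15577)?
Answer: 2294/3823 ≈ 0.60005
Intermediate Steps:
Y(T) = -5 - 5*T (Y(T) = -5*(T + T/T) = -5*(T + 1) = -5*(1 + T) = -5 - 5*T)
(-9046 + X(76, -184))/(Y(-58) - 15577) = (-9046 - 130)/((-5 - 5*(-58)) - 15577) = -9176/((-5 + 290) - 15577) = -9176/(285 - 15577) = -9176/(-15292) = -9176*(-1/15292) = 2294/3823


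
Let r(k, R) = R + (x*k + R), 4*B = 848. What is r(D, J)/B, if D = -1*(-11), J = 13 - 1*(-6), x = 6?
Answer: 26/53 ≈ 0.49057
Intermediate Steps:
B = 212 (B = (¼)*848 = 212)
J = 19 (J = 13 + 6 = 19)
D = 11
r(k, R) = 2*R + 6*k (r(k, R) = R + (6*k + R) = R + (R + 6*k) = 2*R + 6*k)
r(D, J)/B = (2*19 + 6*11)/212 = (38 + 66)*(1/212) = 104*(1/212) = 26/53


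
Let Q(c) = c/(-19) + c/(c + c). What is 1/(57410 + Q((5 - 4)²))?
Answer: 38/2181597 ≈ 1.7418e-5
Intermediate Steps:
Q(c) = ½ - c/19 (Q(c) = c*(-1/19) + c/((2*c)) = -c/19 + c*(1/(2*c)) = -c/19 + ½ = ½ - c/19)
1/(57410 + Q((5 - 4)²)) = 1/(57410 + (½ - (5 - 4)²/19)) = 1/(57410 + (½ - 1/19*1²)) = 1/(57410 + (½ - 1/19*1)) = 1/(57410 + (½ - 1/19)) = 1/(57410 + 17/38) = 1/(2181597/38) = 38/2181597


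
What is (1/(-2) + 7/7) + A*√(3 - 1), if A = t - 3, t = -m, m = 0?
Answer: ½ - 3*√2 ≈ -3.7426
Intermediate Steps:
t = 0 (t = -1*0 = 0)
A = -3 (A = 0 - 3 = -3)
(1/(-2) + 7/7) + A*√(3 - 1) = (1/(-2) + 7/7) - 3*√(3 - 1) = (1*(-½) + 7*(⅐)) - 3*√2 = (-½ + 1) - 3*√2 = ½ - 3*√2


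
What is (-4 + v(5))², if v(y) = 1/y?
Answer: 361/25 ≈ 14.440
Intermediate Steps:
v(y) = 1/y
(-4 + v(5))² = (-4 + 1/5)² = (-4 + ⅕)² = (-19/5)² = 361/25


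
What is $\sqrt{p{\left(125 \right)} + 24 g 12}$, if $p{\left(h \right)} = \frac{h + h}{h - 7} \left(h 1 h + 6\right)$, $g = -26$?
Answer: $\frac{\sqrt{89212897}}{59} \approx 160.09$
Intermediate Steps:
$p{\left(h \right)} = \frac{2 h \left(6 + h^{2}\right)}{-7 + h}$ ($p{\left(h \right)} = \frac{2 h}{-7 + h} \left(h h + 6\right) = \frac{2 h}{-7 + h} \left(h^{2} + 6\right) = \frac{2 h}{-7 + h} \left(6 + h^{2}\right) = \frac{2 h \left(6 + h^{2}\right)}{-7 + h}$)
$\sqrt{p{\left(125 \right)} + 24 g 12} = \sqrt{2 \cdot 125 \frac{1}{-7 + 125} \left(6 + 125^{2}\right) + 24 \left(-26\right) 12} = \sqrt{2 \cdot 125 \cdot \frac{1}{118} \left(6 + 15625\right) - 7488} = \sqrt{2 \cdot 125 \cdot \frac{1}{118} \cdot 15631 - 7488} = \sqrt{\frac{1953875}{59} - 7488} = \sqrt{\frac{1512083}{59}} = \frac{\sqrt{89212897}}{59}$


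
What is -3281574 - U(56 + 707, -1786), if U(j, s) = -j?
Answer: -3280811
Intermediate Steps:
-3281574 - U(56 + 707, -1786) = -3281574 - (-1)*(56 + 707) = -3281574 - (-1)*763 = -3281574 - 1*(-763) = -3281574 + 763 = -3280811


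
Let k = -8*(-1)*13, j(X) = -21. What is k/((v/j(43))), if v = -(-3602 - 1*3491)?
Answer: -2184/7093 ≈ -0.30791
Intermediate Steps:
v = 7093 (v = -(-3602 - 3491) = -1*(-7093) = 7093)
k = 104 (k = 8*13 = 104)
k/((v/j(43))) = 104/((7093/(-21))) = 104/((7093*(-1/21))) = 104/(-7093/21) = 104*(-21/7093) = -2184/7093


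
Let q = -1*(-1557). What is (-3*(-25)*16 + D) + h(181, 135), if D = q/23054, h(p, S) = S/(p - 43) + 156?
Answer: 359781339/265121 ≈ 1357.0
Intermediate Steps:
q = 1557
h(p, S) = 156 + S/(-43 + p) (h(p, S) = S/(-43 + p) + 156 = 156 + S/(-43 + p))
D = 1557/23054 ≈ 0.067537
(-3*(-25)*16 + D) + h(181, 135) = (-3*(-25)*16 + 1557/23054) + (-6708 + 135 + 156*181)/(-43 + 181) = (75*16 + 1557/23054) + (-6708 + 135 + 28236)/138 = (1200 + 1557/23054) + (1/138)*21663 = 27666357/23054 + 7221/46 = 359781339/265121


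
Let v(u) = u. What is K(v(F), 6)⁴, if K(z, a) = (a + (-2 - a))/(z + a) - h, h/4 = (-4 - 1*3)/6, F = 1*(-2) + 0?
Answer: 390625/1296 ≈ 301.41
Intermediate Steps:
F = -2 (F = -2 + 0 = -2)
h = -14/3 (h = 4*((-4 - 1*3)/6) = 4*((-4 - 3)*(⅙)) = 4*(-7*⅙) = 4*(-7/6) = -14/3 ≈ -4.6667)
K(z, a) = 14/3 - 2/(a + z) (K(z, a) = (a + (-2 - a))/(z + a) - 1*(-14/3) = -2/(a + z) + 14/3 = 14/3 - 2/(a + z))
K(v(F), 6)⁴ = (2*(-3 + 7*6 + 7*(-2))/(3*(6 - 2)))⁴ = ((⅔)*(-3 + 42 - 14)/4)⁴ = ((⅔)*(¼)*25)⁴ = (25/6)⁴ = 390625/1296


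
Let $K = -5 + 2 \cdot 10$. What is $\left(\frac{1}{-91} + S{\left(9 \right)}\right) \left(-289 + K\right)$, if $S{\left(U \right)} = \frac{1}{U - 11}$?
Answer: $\frac{12741}{91} \approx 140.01$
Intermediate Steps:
$K = 15$ ($K = -5 + 20 = 15$)
$S{\left(U \right)} = \frac{1}{-11 + U}$
$\left(\frac{1}{-91} + S{\left(9 \right)}\right) \left(-289 + K\right) = \left(\frac{1}{-91} + \frac{1}{-11 + 9}\right) \left(-289 + 15\right) = \left(- \frac{1}{91} + \frac{1}{-2}\right) \left(-274\right) = \left(- \frac{1}{91} - \frac{1}{2}\right) \left(-274\right) = \left(- \frac{93}{182}\right) \left(-274\right) = \frac{12741}{91}$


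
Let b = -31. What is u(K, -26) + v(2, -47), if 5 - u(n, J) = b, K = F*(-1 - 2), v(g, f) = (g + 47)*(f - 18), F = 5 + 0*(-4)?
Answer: -3149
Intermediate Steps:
F = 5 (F = 5 + 0 = 5)
v(g, f) = (-18 + f)*(47 + g) (v(g, f) = (47 + g)*(-18 + f) = (-18 + f)*(47 + g))
K = -15 (K = 5*(-1 - 2) = 5*(-3) = -15)
u(n, J) = 36 (u(n, J) = 5 - 1*(-31) = 5 + 31 = 36)
u(K, -26) + v(2, -47) = 36 + (-846 - 18*2 + 47*(-47) - 47*2) = 36 + (-846 - 36 - 2209 - 94) = 36 - 3185 = -3149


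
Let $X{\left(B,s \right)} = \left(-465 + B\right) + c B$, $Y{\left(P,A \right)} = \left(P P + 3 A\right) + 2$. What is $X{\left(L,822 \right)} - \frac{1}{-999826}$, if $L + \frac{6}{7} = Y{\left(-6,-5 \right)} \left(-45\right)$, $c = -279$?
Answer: $\frac{2012172821005}{6998782} \approx 2.875 \cdot 10^{5}$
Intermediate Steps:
$Y{\left(P,A \right)} = 2 + P^{2} + 3 A$ ($Y{\left(P,A \right)} = \left(P^{2} + 3 A\right) + 2 = 2 + P^{2} + 3 A$)
$L = - \frac{7251}{7}$ ($L = - \frac{6}{7} + \left(2 + \left(-6\right)^{2} + 3 \left(-5\right)\right) \left(-45\right) = - \frac{6}{7} + \left(2 + 36 - 15\right) \left(-45\right) = - \frac{6}{7} + 23 \left(-45\right) = - \frac{6}{7} - 1035 = - \frac{7251}{7} \approx -1035.9$)
$X{\left(B,s \right)} = -465 - 278 B$ ($X{\left(B,s \right)} = \left(-465 + B\right) - 279 B = -465 - 278 B$)
$X{\left(L,822 \right)} - \frac{1}{-999826} = \left(-465 - - \frac{2015778}{7}\right) - \frac{1}{-999826} = \left(-465 + \frac{2015778}{7}\right) - - \frac{1}{999826} = \frac{2012523}{7} + \frac{1}{999826} = \frac{2012172821005}{6998782}$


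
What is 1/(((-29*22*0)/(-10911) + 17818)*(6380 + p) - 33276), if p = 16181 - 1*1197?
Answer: 1/380630476 ≈ 2.6272e-9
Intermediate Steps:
p = 14984 (p = 16181 - 1197 = 14984)
1/(((-29*22*0)/(-10911) + 17818)*(6380 + p) - 33276) = 1/(((-29*22*0)/(-10911) + 17818)*(6380 + 14984) - 33276) = 1/((-638*0*(-1/10911) + 17818)*21364 - 33276) = 1/((0*(-1/10911) + 17818)*21364 - 33276) = 1/((0 + 17818)*21364 - 33276) = 1/(17818*21364 - 33276) = 1/(380663752 - 33276) = 1/380630476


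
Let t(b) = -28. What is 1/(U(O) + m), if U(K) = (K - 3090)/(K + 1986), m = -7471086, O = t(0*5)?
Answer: -979/7314194753 ≈ -1.3385e-7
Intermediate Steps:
O = -28
U(K) = (-3090 + K)/(1986 + K)
1/(U(O) + m) = 1/((-3090 - 28)/(1986 - 28) - 7471086) = 1/(-3118/1958 - 7471086) = 1/((1/1958)*(-3118) - 7471086) = 1/(-1559/979 - 7471086) = 1/(-7314194753/979) = -979/7314194753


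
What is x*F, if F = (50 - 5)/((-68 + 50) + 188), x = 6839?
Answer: 61551/34 ≈ 1810.3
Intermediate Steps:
F = 9/34 (F = 45/(-18 + 188) = 45/170 = 45*(1/170) = 9/34 ≈ 0.26471)
x*F = 6839*(9/34) = 61551/34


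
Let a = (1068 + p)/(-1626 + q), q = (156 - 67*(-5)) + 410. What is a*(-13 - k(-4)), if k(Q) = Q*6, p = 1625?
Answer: -29623/725 ≈ -40.859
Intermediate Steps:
k(Q) = 6*Q
q = 901 (q = (156 + 335) + 410 = 491 + 410 = 901)
a = -2693/725 (a = (1068 + 1625)/(-1626 + 901) = 2693/(-725) = 2693*(-1/725) = -2693/725 ≈ -3.7145)
a*(-13 - k(-4)) = -2693*(-13 - 6*(-4))/725 = -2693*(-13 - 1*(-24))/725 = -2693*(-13 + 24)/725 = -2693/725*11 = -29623/725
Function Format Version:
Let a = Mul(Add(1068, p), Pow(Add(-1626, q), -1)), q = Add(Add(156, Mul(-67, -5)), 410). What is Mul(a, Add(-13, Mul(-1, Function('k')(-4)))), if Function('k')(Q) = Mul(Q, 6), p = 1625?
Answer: Rational(-29623, 725) ≈ -40.859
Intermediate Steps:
Function('k')(Q) = Mul(6, Q)
q = 901 (q = Add(Add(156, 335), 410) = Add(491, 410) = 901)
a = Rational(-2693, 725) (a = Mul(Add(1068, 1625), Pow(Add(-1626, 901), -1)) = Mul(2693, Pow(-725, -1)) = Mul(2693, Rational(-1, 725)) = Rational(-2693, 725) ≈ -3.7145)
Mul(a, Add(-13, Mul(-1, Function('k')(-4)))) = Mul(Rational(-2693, 725), Add(-13, Mul(-1, Mul(6, -4)))) = Mul(Rational(-2693, 725), Add(-13, Mul(-1, -24))) = Mul(Rational(-2693, 725), Add(-13, 24)) = Mul(Rational(-2693, 725), 11) = Rational(-29623, 725)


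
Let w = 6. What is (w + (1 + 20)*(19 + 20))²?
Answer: 680625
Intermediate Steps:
(w + (1 + 20)*(19 + 20))² = (6 + (1 + 20)*(19 + 20))² = (6 + 21*39)² = (6 + 819)² = 825² = 680625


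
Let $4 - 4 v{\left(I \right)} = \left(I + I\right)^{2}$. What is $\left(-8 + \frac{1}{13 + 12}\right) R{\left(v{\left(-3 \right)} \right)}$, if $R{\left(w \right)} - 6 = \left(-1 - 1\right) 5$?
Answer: $\frac{796}{25} \approx 31.84$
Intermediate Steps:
$v{\left(I \right)} = 1 - I^{2}$ ($v{\left(I \right)} = 1 - \frac{\left(I + I\right)^{2}}{4} = 1 - \frac{\left(2 I\right)^{2}}{4} = 1 - \frac{4 I^{2}}{4} = 1 - I^{2}$)
$R{\left(w \right)} = -4$ ($R{\left(w \right)} = 6 + \left(-1 - 1\right) 5 = 6 - 10 = -4$)
$\left(-8 + \frac{1}{13 + 12}\right) R{\left(v{\left(-3 \right)} \right)} = \left(-8 + \frac{1}{13 + 12}\right) \left(-4\right) = \left(-8 + \frac{1}{25}\right) \left(-4\right) = \left(- \frac{199}{25}\right) \left(-4\right) = \frac{796}{25}$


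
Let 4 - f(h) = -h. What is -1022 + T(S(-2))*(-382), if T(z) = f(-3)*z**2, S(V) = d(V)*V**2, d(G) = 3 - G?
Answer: -153822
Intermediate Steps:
f(h) = 4 + h (f(h) = 4 - (-1)*h = 4 + h)
S(V) = V**2*(3 - V) (S(V) = (3 - V)*V**2 = V**2*(3 - V))
T(z) = z**2 (T(z) = (4 - 3)*z**2 = 1*z**2 = z**2)
-1022 + T(S(-2))*(-382) = -1022 + ((-2)**2*(3 - 1*(-2)))**2*(-382) = -1022 + (4*(3 + 2))**2*(-382) = -1022 + (4*5)**2*(-382) = -1022 + 20**2*(-382) = -1022 + 400*(-382) = -1022 - 152800 = -153822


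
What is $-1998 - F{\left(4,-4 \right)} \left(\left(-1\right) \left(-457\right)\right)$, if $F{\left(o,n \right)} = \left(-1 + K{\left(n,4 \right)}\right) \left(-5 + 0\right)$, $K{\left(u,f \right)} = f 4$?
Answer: $32277$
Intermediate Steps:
$K{\left(u,f \right)} = 4 f$
$F{\left(o,n \right)} = -75$ ($F{\left(o,n \right)} = \left(-1 + 4 \cdot 4\right) \left(-5 + 0\right) = \left(-1 + 16\right) \left(-5\right) = 15 \left(-5\right) = -75$)
$-1998 - F{\left(4,-4 \right)} \left(\left(-1\right) \left(-457\right)\right) = -1998 - - 75 \left(\left(-1\right) \left(-457\right)\right) = -1998 - \left(-75\right) 457 = -1998 - -34275 = -1998 + 34275 = 32277$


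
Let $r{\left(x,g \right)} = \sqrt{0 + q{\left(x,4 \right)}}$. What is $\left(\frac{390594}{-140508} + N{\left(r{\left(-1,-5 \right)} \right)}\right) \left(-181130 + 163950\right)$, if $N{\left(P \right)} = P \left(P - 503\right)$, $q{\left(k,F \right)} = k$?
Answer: $\frac{760361030}{11709} + 8641540 i \approx 64938.0 + 8.6415 \cdot 10^{6} i$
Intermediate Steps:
$r{\left(x,g \right)} = \sqrt{x}$ ($r{\left(x,g \right)} = \sqrt{0 + x} = \sqrt{x}$)
$N{\left(P \right)} = P \left(-503 + P\right)$
$\left(\frac{390594}{-140508} + N{\left(r{\left(-1,-5 \right)} \right)}\right) \left(-181130 + 163950\right) = \left(\frac{390594}{-140508} + \sqrt{-1} \left(-503 + \sqrt{-1}\right)\right) \left(-181130 + 163950\right) = \left(390594 \left(- \frac{1}{140508}\right) + i \left(-503 + i\right)\right) \left(-17180\right) = \left(- \frac{65099}{23418} + i \left(-503 + i\right)\right) \left(-17180\right) = \frac{559200410}{11709} - 17180 i \left(-503 + i\right)$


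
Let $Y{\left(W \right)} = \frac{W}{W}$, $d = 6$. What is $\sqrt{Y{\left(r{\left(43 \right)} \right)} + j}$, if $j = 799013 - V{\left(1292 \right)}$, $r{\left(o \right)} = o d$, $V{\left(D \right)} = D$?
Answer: $\sqrt{797722} \approx 893.15$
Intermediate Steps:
$r{\left(o \right)} = 6 o$ ($r{\left(o \right)} = o 6 = 6 o$)
$Y{\left(W \right)} = 1$
$j = 797721$ ($j = 799013 - 1292 = 797721$)
$\sqrt{Y{\left(r{\left(43 \right)} \right)} + j} = \sqrt{1 + 797721} = \sqrt{797722}$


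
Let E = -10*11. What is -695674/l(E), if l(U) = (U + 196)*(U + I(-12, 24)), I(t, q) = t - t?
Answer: 347837/4730 ≈ 73.538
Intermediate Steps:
E = -110
I(t, q) = 0
l(U) = U*(196 + U) (l(U) = (U + 196)*(U + 0) = (196 + U)*U = U*(196 + U))
-695674/l(E) = -695674*(-1/(110*(196 - 110))) = -695674/((-110*86)) = -695674/(-9460) = -695674*(-1/9460) = 347837/4730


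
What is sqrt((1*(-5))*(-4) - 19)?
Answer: 1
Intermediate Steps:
sqrt((1*(-5))*(-4) - 19) = sqrt(-5*(-4) - 19) = sqrt(20 - 19) = sqrt(1) = 1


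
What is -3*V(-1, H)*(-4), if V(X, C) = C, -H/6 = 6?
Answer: -432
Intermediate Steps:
H = -36 (H = -6*6 = -36)
-3*V(-1, H)*(-4) = -3*(-36)*(-4) = 108*(-4) = -432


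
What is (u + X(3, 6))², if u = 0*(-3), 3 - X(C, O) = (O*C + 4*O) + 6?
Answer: 2025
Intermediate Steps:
X(C, O) = -3 - 4*O - C*O (X(C, O) = 3 - ((O*C + 4*O) + 6) = 3 - ((C*O + 4*O) + 6) = 3 - ((4*O + C*O) + 6) = 3 - (6 + 4*O + C*O) = 3 + (-6 - 4*O - C*O) = -3 - 4*O - C*O)
u = 0
(u + X(3, 6))² = (0 + (-3 - 4*6 - 1*3*6))² = (0 + (-3 - 24 - 18))² = (0 - 45)² = (-45)² = 2025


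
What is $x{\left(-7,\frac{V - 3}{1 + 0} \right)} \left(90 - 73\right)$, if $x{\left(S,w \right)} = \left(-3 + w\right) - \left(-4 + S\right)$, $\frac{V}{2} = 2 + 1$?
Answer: $187$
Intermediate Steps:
$V = 6$ ($V = 2 \left(2 + 1\right) = 2 \cdot 3 = 6$)
$x{\left(S,w \right)} = 1 + w - S$
$x{\left(-7,\frac{V - 3}{1 + 0} \right)} \left(90 - 73\right) = \left(1 + \frac{6 - 3}{1 + 0} - -7\right) \left(90 - 73\right) = \left(1 + \frac{3}{1} + 7\right) 17 = \left(1 + 3 \cdot 1 + 7\right) 17 = \left(1 + 3 + 7\right) 17 = 11 \cdot 17 = 187$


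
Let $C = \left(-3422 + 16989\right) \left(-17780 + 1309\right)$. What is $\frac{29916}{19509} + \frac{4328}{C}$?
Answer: $\frac{318333641060}{207596250953} \approx 1.5334$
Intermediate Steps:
$C = -223462057$ ($C = 13567 \left(-16471\right) = -223462057$)
$\frac{29916}{19509} + \frac{4328}{C} = \frac{29916}{19509} + \frac{4328}{-223462057} = 29916 \cdot \frac{1}{19509} + 4328 \left(- \frac{1}{223462057}\right) = \frac{9972}{6503} - \frac{4328}{223462057} = \frac{318333641060}{207596250953}$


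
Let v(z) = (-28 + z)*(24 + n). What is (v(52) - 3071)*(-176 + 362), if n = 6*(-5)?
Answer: -597990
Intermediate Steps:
n = -30
v(z) = 168 - 6*z (v(z) = (-28 + z)*(24 - 30) = (-28 + z)*(-6) = 168 - 6*z)
(v(52) - 3071)*(-176 + 362) = ((168 - 6*52) - 3071)*(-176 + 362) = ((168 - 312) - 3071)*186 = (-144 - 3071)*186 = -3215*186 = -597990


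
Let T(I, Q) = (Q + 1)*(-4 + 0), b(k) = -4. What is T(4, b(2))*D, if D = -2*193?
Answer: -4632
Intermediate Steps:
T(I, Q) = -4 - 4*Q (T(I, Q) = (1 + Q)*(-4) = -4 - 4*Q)
D = -386
T(4, b(2))*D = (-4 - 4*(-4))*(-386) = (-4 + 16)*(-386) = 12*(-386) = -4632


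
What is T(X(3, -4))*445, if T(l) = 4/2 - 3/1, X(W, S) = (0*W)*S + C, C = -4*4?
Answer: -445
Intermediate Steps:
C = -16
X(W, S) = -16 (X(W, S) = (0*W)*S - 16 = 0*S - 16 = 0 - 16 = -16)
T(l) = -1 (T(l) = 4*(1/2) - 3*1 = 2 - 3 = -1)
T(X(3, -4))*445 = -1*445 = -445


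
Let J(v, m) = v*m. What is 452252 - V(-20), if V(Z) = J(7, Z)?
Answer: 452392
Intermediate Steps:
J(v, m) = m*v
V(Z) = 7*Z (V(Z) = Z*7 = 7*Z)
452252 - V(-20) = 452252 - 7*(-20) = 452252 - 1*(-140) = 452252 + 140 = 452392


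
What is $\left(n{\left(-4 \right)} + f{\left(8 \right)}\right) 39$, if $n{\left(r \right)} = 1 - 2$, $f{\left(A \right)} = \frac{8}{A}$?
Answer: $0$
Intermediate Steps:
$n{\left(r \right)} = -1$
$\left(n{\left(-4 \right)} + f{\left(8 \right)}\right) 39 = \left(-1 + \frac{8}{8}\right) 39 = \left(-1 + 8 \cdot \frac{1}{8}\right) 39 = \left(-1 + 1\right) 39 = 0 \cdot 39 = 0$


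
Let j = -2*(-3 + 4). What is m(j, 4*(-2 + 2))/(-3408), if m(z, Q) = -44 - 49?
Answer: 31/1136 ≈ 0.027289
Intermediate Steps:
j = -2 (j = -2*1 = -2)
m(z, Q) = -93
m(j, 4*(-2 + 2))/(-3408) = -93/(-3408) = -93*(-1/3408) = 31/1136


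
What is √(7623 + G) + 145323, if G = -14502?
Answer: 145323 + I*√6879 ≈ 1.4532e+5 + 82.94*I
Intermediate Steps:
√(7623 + G) + 145323 = √(7623 - 14502) + 145323 = √(-6879) + 145323 = I*√6879 + 145323 = 145323 + I*√6879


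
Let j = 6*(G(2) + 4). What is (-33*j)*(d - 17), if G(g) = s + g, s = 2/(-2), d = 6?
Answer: 10890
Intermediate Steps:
s = -1 (s = 2*(-½) = -1)
G(g) = -1 + g
j = 30 (j = 6*((-1 + 2) + 4) = 6*(1 + 4) = 6*5 = 30)
(-33*j)*(d - 17) = (-33*30)*(6 - 17) = -990*(-11) = 10890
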